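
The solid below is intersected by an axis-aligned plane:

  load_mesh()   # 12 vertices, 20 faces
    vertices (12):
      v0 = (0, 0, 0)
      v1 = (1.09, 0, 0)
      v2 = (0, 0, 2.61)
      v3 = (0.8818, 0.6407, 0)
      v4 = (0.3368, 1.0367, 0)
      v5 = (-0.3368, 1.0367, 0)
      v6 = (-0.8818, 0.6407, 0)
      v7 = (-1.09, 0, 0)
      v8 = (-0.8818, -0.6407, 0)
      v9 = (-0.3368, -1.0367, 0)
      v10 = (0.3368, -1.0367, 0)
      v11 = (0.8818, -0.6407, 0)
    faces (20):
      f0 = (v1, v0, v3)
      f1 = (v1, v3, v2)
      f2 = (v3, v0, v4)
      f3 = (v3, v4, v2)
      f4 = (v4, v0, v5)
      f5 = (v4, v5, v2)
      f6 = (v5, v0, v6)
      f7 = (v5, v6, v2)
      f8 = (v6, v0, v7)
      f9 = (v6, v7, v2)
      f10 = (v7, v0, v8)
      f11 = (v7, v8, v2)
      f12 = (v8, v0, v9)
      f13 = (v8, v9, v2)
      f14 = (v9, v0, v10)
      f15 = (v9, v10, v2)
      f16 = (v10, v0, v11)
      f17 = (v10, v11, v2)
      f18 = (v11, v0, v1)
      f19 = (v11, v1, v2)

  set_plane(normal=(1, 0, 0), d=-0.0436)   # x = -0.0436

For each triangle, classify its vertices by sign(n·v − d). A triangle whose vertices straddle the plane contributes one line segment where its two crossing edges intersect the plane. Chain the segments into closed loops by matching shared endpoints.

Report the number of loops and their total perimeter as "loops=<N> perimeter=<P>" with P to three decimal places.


loops=1 perimeter=7.509

Straddling triangles (12 of 20):
  (v4,v0,v5) [++-] → (-0.0436, 0.134205, 0)–(-0.0436, 1.0367, 0)  len=0.9025
  (v4,v5,v2) [+-+] → (-0.0436, 1.0367, 0)–(-0.0436, 0.134205, 2.27213)  len=2.4448
  (v5,v0,v6) [-+-] → (-0.0436, 0.134205, 0)–(-0.0436, 0.031679, 0)  len=0.1025
  (v5,v6,v2) [--+] → (-0.0436, 0.031679, 2.48095)–(-0.0436, 0.134205, 2.27213)  len=0.2326
  (v6,v0,v7) [-+-] → (-0.0436, 0.031679, 0)–(-0.0436, 0, 0)  len=0.0317
  (v6,v7,v2) [--+] → (-0.0436, 0, 2.5056)–(-0.0436, 0.031679, 2.48095)  len=0.0401
  (v7,v0,v8) [-+-] → (-0.0436, 0, 0)–(-0.0436, -0.031679, 0)  len=0.0317
  (v7,v8,v2) [--+] → (-0.0436, -0.031679, 2.48095)–(-0.0436, 0, 2.5056)  len=0.0401
  (v8,v0,v9) [-+-] → (-0.0436, -0.031679, 0)–(-0.0436, -0.134205, 0)  len=0.1025
  (v8,v9,v2) [--+] → (-0.0436, -0.134205, 2.27213)–(-0.0436, -0.031679, 2.48095)  len=0.2326
  (v9,v0,v10) [-++] → (-0.0436, -0.134205, 0)–(-0.0436, -1.0367, 0)  len=0.9025
  (v9,v10,v2) [-++] → (-0.0436, -1.0367, 0)–(-0.0436, -0.134205, 2.27213)  len=2.4448

Chained into 1 loop(s):
  loop 1: 12 segments, perimeter = 7.5086
Total perimeter = 7.509


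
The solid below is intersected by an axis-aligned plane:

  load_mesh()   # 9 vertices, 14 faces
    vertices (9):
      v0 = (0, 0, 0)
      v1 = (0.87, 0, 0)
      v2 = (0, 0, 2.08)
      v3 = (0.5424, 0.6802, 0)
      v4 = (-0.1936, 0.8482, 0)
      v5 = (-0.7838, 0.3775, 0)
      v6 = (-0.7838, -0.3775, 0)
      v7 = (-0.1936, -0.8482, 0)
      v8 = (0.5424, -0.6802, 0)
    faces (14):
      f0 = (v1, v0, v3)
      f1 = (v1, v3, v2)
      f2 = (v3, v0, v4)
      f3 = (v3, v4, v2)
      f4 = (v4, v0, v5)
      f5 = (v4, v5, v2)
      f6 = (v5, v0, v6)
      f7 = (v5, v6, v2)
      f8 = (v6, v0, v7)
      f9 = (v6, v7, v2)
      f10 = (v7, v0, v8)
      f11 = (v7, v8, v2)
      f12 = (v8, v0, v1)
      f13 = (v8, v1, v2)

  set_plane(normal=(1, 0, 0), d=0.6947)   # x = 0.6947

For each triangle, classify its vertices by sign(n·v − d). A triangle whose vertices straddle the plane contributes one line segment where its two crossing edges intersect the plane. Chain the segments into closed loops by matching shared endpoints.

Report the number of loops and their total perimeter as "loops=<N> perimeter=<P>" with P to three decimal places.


loops=1 perimeter=1.838

Straddling triangles (4 of 14):
  (v1,v0,v3) [+--] → (0.6947, 0, 0)–(0.6947, 0.363978, 0)  len=0.3640
  (v1,v3,v2) [+--] → (0.6947, 0.363978, 0)–(0.6947, 0, 0.419108)  len=0.5551
  (v8,v0,v1) [--+] → (0.6947, 0, 0)–(0.6947, -0.363978, 0)  len=0.3640
  (v8,v1,v2) [-+-] → (0.6947, -0.363978, 0)–(0.6947, 0, 0.419108)  len=0.5551

Chained into 1 loop(s):
  loop 1: 4 segments, perimeter = 1.8381
Total perimeter = 1.838


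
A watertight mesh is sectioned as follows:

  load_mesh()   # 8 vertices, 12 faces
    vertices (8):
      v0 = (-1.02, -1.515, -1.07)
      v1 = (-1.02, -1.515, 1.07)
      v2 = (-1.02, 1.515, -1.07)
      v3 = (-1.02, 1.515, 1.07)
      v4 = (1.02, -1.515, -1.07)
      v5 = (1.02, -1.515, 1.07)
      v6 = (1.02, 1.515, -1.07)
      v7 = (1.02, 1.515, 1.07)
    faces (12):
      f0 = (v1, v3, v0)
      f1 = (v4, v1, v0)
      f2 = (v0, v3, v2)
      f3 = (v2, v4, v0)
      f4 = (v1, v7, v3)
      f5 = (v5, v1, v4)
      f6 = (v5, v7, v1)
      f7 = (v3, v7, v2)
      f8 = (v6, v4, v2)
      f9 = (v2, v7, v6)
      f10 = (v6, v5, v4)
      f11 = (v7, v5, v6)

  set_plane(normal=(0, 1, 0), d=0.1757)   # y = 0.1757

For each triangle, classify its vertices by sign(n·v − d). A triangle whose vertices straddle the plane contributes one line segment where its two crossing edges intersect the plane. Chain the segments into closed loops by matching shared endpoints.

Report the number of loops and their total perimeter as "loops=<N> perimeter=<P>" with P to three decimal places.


loops=1 perimeter=8.360

Straddling triangles (8 of 12):
  (v1,v3,v0) [-+-] → (-1.02, 0.1757, 1.07)–(-1.02, 0.1757, 0.124092)  len=0.9459
  (v0,v3,v2) [-++] → (-1.02, 0.1757, 0.124092)–(-1.02, 0.1757, -1.07)  len=1.1941
  (v2,v4,v0) [+--] → (-0.118293, 0.1757, -1.07)–(-1.02, 0.1757, -1.07)  len=0.9017
  (v1,v7,v3) [-++] → (0.118293, 0.1757, 1.07)–(-1.02, 0.1757, 1.07)  len=1.1383
  (v5,v7,v1) [-+-] → (1.02, 0.1757, 1.07)–(0.118293, 0.1757, 1.07)  len=0.9017
  (v6,v4,v2) [+-+] → (1.02, 0.1757, -1.07)–(-0.118293, 0.1757, -1.07)  len=1.1383
  (v6,v5,v4) [+--] → (1.02, 0.1757, -0.124092)–(1.02, 0.1757, -1.07)  len=0.9459
  (v7,v5,v6) [+-+] → (1.02, 0.1757, 1.07)–(1.02, 0.1757, -0.124092)  len=1.1941

Chained into 1 loop(s):
  loop 1: 8 segments, perimeter = 8.3600
Total perimeter = 8.360


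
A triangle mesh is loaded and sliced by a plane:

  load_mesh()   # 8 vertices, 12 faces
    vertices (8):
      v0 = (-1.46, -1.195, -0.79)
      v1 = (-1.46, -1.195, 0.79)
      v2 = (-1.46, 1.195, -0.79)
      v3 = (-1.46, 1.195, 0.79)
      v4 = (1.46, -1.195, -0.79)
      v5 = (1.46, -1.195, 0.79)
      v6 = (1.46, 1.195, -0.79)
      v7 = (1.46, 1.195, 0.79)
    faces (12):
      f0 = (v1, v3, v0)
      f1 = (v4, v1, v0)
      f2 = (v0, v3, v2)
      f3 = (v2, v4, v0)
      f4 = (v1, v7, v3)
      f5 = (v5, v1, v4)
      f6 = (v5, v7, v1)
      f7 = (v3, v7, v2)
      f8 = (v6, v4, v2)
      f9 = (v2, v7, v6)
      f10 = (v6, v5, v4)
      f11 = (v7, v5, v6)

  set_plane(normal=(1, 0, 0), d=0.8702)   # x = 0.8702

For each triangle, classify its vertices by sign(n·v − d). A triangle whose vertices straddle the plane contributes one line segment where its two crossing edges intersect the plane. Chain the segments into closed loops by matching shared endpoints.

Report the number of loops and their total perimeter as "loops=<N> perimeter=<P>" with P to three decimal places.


Straddling triangles (8 of 12):
  (v4,v1,v0) [+--] → (0.8702, -1.195, -0.470862)–(0.8702, -1.195, -0.79)  len=0.3191
  (v2,v4,v0) [-+-] → (0.8702, -0.712253, -0.79)–(0.8702, -1.195, -0.79)  len=0.4827
  (v1,v7,v3) [-+-] → (0.8702, 0.712253, 0.79)–(0.8702, 1.195, 0.79)  len=0.4827
  (v5,v1,v4) [+-+] → (0.8702, -1.195, 0.79)–(0.8702, -1.195, -0.470862)  len=1.2609
  (v5,v7,v1) [++-] → (0.8702, 0.712253, 0.79)–(0.8702, -1.195, 0.79)  len=1.9073
  (v3,v7,v2) [-+-] → (0.8702, 1.195, 0.79)–(0.8702, 1.195, 0.470862)  len=0.3191
  (v6,v4,v2) [++-] → (0.8702, -0.712253, -0.79)–(0.8702, 1.195, -0.79)  len=1.9073
  (v2,v7,v6) [-++] → (0.8702, 1.195, 0.470862)–(0.8702, 1.195, -0.79)  len=1.2609

Chained into 1 loop(s):
  loop 1: 8 segments, perimeter = 7.9400
Total perimeter = 7.940

loops=1 perimeter=7.940


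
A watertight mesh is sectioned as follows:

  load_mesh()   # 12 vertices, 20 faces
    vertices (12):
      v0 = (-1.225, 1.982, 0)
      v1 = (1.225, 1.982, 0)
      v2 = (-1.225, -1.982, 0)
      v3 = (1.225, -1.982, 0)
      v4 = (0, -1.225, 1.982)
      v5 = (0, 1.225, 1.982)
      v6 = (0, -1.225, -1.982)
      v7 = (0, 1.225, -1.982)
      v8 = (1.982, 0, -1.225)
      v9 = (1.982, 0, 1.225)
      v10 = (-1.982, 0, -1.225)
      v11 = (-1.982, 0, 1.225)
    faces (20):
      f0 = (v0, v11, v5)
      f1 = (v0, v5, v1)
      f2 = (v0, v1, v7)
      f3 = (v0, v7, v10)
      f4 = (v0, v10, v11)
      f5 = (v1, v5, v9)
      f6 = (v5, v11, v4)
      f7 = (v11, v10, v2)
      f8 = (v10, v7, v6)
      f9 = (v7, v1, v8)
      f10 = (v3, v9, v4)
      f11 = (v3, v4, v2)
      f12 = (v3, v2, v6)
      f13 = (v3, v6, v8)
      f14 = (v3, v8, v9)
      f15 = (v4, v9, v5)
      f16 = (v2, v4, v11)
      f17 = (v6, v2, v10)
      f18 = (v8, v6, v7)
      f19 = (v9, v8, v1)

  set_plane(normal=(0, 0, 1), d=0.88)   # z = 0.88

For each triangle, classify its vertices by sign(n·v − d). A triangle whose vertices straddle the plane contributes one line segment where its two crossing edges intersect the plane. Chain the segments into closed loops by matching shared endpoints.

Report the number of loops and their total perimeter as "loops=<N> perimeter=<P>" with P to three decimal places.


loops=1 perimeter=11.267

Straddling triangles (10 of 20):
  (v0,v11,v5) [-++] → (-1.7688, 0.558196, 0.88)–(-0.681105, 1.6459, 0.88)  len=1.5382
  (v0,v5,v1) [-+-] → (-0.681105, 1.6459, 0.88)–(0.681105, 1.6459, 0.88)  len=1.3622
  (v0,v10,v11) [--+] → (-1.982, 0, 0.88)–(-1.7688, 0.558196, 0.88)  len=0.5975
  (v1,v5,v9) [-++] → (0.681105, 1.6459, 0.88)–(1.7688, 0.558196, 0.88)  len=1.5382
  (v11,v10,v2) [+--] → (-1.982, 0, 0.88)–(-1.7688, -0.558196, 0.88)  len=0.5975
  (v3,v9,v4) [-++] → (1.7688, -0.558196, 0.88)–(0.681105, -1.6459, 0.88)  len=1.5382
  (v3,v4,v2) [-+-] → (0.681105, -1.6459, 0.88)–(-0.681105, -1.6459, 0.88)  len=1.3622
  (v3,v8,v9) [--+] → (1.982, 0, 0.88)–(1.7688, -0.558196, 0.88)  len=0.5975
  (v2,v4,v11) [-++] → (-0.681105, -1.6459, 0.88)–(-1.7688, -0.558196, 0.88)  len=1.5382
  (v9,v8,v1) [+--] → (1.982, 0, 0.88)–(1.7688, 0.558196, 0.88)  len=0.5975

Chained into 1 loop(s):
  loop 1: 10 segments, perimeter = 11.2675
Total perimeter = 11.267


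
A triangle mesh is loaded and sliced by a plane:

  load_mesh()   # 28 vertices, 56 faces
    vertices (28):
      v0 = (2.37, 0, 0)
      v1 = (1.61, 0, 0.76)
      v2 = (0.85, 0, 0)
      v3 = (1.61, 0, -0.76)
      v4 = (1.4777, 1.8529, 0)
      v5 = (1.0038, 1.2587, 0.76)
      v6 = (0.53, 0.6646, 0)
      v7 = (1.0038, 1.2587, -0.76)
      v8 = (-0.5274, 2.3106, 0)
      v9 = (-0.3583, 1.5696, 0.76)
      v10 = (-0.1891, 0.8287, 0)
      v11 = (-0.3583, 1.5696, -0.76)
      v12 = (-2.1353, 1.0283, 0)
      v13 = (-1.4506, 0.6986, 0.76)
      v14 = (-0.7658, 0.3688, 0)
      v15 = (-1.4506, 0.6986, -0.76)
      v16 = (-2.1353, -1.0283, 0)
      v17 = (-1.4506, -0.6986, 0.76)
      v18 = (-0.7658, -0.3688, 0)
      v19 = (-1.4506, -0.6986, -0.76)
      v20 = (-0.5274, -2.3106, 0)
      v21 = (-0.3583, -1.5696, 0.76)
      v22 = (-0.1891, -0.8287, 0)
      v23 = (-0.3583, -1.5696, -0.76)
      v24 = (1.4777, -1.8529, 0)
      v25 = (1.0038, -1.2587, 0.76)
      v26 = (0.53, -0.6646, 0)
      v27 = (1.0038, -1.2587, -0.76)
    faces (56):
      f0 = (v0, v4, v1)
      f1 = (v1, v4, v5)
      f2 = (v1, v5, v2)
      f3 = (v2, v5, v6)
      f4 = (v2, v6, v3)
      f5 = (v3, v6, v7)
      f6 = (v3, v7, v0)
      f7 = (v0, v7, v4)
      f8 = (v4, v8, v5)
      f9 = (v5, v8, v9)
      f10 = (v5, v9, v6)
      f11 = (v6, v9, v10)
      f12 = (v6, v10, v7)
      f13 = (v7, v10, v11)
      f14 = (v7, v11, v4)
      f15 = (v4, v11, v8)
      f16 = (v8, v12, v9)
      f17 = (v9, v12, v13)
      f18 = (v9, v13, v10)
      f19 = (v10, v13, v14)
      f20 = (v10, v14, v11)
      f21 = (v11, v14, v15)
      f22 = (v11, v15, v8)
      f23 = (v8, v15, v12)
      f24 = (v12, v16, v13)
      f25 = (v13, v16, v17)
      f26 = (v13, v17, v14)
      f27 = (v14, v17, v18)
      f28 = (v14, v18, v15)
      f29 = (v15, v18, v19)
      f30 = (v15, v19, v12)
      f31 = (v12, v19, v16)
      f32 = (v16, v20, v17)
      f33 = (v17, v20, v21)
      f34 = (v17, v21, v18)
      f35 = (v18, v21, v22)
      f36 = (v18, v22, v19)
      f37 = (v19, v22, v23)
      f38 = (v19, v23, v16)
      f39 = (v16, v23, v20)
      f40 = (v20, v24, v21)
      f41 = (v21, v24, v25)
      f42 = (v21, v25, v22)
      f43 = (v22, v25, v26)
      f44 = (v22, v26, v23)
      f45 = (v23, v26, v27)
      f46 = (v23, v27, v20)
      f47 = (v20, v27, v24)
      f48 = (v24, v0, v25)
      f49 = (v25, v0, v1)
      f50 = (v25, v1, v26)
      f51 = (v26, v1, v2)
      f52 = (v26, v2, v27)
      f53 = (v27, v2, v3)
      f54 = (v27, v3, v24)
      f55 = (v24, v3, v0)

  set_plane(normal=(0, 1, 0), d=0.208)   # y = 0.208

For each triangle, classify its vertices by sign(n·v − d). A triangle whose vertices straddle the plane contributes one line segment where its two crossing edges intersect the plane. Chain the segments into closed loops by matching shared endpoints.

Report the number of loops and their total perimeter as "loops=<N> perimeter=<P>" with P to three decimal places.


loops=2 perimeter=8.391

Straddling triangles (16 of 56):
  (v0,v4,v1) [-+-] → (2.26983, 0.208, 0)–(1.59515, 0.208, 0.674685)  len=0.9541
  (v1,v4,v5) [-++] → (1.59515, 0.208, 0.674685)–(1.50983, 0.208, 0.76)  len=0.1207
  (v1,v5,v2) [-+-] → (1.50983, 0.208, 0.76)–(0.875415, 0.208, 0.12559)  len=0.8972
  (v2,v5,v6) [-++] → (0.875415, 0.208, 0.12559)–(0.74985, 0.208, 0)  len=0.1776
  (v2,v6,v3) [-+-] → (0.74985, 0.208, 0)–(1.27199, 0.208, -0.522143)  len=0.7384
  (v3,v6,v7) [-++] → (1.27199, 0.208, -0.522143)–(1.50983, 0.208, -0.76)  len=0.3364
  (v3,v7,v0) [-+-] → (1.50983, 0.208, -0.76)–(2.14424, 0.208, -0.12559)  len=0.8972
  (v0,v7,v4) [-++] → (2.14424, 0.208, -0.12559)–(2.26983, 0.208, 0)  len=0.1776
  (v12,v16,v13) [+-+] → (-2.1353, 0.208, 0)–(-1.64512, 0.208, 0.544089)  len=0.7323
  (v13,v16,v17) [+--] → (-1.64512, 0.208, 0.544089)–(-1.4506, 0.208, 0.76)  len=0.2906
  (v13,v17,v14) [+-+] → (-1.4506, 0.208, 0.76)–(-0.868963, 0.208, 0.114491)  len=0.8689
  (v14,v17,v18) [+--] → (-0.868963, 0.208, 0.114491)–(-0.7658, 0.208, 0)  len=0.1541
  (v14,v18,v15) [+-+] → (-0.7658, 0.208, 0)–(-1.13585, 0.208, -0.410688)  len=0.5528
  (v15,v18,v19) [+--] → (-1.13585, 0.208, -0.410688)–(-1.4506, 0.208, -0.76)  len=0.4702
  (v15,v19,v12) [+-+] → (-1.4506, 0.208, -0.76)–(-1.81006, 0.208, -0.36101)  len=0.5370
  (v12,v19,v16) [+--] → (-1.81006, 0.208, -0.36101)–(-2.1353, 0.208, 0)  len=0.4859

Chained into 2 loop(s):
  loop 1: 8 segments, perimeter = 4.2992
  loop 2: 8 segments, perimeter = 4.0919
Total perimeter = 8.391


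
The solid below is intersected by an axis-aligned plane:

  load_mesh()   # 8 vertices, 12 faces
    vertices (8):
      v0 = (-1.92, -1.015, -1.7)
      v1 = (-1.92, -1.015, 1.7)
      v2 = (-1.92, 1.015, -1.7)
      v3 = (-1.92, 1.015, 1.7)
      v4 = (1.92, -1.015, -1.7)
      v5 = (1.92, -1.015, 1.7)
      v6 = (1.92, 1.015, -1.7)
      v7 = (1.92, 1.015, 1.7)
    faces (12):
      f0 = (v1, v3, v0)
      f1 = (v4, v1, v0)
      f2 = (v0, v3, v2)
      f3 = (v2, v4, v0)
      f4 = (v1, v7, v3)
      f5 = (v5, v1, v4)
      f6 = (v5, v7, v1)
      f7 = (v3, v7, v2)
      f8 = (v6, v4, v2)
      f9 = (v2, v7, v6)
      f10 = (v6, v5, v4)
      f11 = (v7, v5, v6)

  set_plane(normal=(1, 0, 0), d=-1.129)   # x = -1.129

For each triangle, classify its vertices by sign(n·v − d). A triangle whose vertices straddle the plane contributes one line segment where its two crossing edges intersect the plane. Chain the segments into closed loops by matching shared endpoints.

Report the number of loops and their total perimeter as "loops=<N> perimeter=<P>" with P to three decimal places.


loops=1 perimeter=10.860

Straddling triangles (8 of 12):
  (v4,v1,v0) [+--] → (-1.129, -1.015, 0.999635)–(-1.129, -1.015, -1.7)  len=2.6996
  (v2,v4,v0) [-+-] → (-1.129, 0.596841, -1.7)–(-1.129, -1.015, -1.7)  len=1.6118
  (v1,v7,v3) [-+-] → (-1.129, -0.596841, 1.7)–(-1.129, 1.015, 1.7)  len=1.6118
  (v5,v1,v4) [+-+] → (-1.129, -1.015, 1.7)–(-1.129, -1.015, 0.999635)  len=0.7004
  (v5,v7,v1) [++-] → (-1.129, -0.596841, 1.7)–(-1.129, -1.015, 1.7)  len=0.4182
  (v3,v7,v2) [-+-] → (-1.129, 1.015, 1.7)–(-1.129, 1.015, -0.999635)  len=2.6996
  (v6,v4,v2) [++-] → (-1.129, 0.596841, -1.7)–(-1.129, 1.015, -1.7)  len=0.4182
  (v2,v7,v6) [-++] → (-1.129, 1.015, -0.999635)–(-1.129, 1.015, -1.7)  len=0.7004

Chained into 1 loop(s):
  loop 1: 8 segments, perimeter = 10.8600
Total perimeter = 10.860


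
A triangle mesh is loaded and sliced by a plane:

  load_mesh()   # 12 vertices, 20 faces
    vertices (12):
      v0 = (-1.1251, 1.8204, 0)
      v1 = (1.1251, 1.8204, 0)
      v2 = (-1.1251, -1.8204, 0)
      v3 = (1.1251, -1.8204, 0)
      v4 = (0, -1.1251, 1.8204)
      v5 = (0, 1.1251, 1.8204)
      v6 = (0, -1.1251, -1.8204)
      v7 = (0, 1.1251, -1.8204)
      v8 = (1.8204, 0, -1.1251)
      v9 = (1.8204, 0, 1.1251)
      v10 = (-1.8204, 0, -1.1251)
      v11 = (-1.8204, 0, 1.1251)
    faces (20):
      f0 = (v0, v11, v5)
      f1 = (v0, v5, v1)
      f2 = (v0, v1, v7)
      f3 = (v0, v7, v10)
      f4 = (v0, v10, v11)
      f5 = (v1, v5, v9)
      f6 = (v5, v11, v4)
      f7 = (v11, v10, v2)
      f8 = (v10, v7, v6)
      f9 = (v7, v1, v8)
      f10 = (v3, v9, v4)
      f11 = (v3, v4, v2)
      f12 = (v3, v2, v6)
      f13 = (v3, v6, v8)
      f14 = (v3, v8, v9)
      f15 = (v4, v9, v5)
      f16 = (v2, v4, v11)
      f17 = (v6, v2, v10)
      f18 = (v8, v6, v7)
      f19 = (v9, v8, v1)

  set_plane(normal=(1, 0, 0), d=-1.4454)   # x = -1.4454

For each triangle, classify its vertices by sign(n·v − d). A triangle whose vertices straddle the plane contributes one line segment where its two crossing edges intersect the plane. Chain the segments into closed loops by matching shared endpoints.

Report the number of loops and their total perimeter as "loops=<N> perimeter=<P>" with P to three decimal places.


Straddling triangles (8 of 20):
  (v0,v11,v5) [+-+] → (-1.4454, 0.981806, 0.518294)–(-1.4454, 0.231769, 1.26833)  len=1.0607
  (v0,v7,v10) [++-] → (-1.4454, 0.231769, -1.26833)–(-1.4454, 0.981806, -0.518294)  len=1.0607
  (v0,v10,v11) [+--] → (-1.4454, 0.981806, -0.518294)–(-1.4454, 0.981806, 0.518294)  len=1.0366
  (v5,v11,v4) [+-+] → (-1.4454, 0.231769, 1.26833)–(-1.4454, -0.231769, 1.26833)  len=0.4635
  (v11,v10,v2) [--+] → (-1.4454, -0.981806, -0.518294)–(-1.4454, -0.981806, 0.518294)  len=1.0366
  (v10,v7,v6) [-++] → (-1.4454, 0.231769, -1.26833)–(-1.4454, -0.231769, -1.26833)  len=0.4635
  (v2,v4,v11) [++-] → (-1.4454, -0.231769, 1.26833)–(-1.4454, -0.981806, 0.518294)  len=1.0607
  (v6,v2,v10) [++-] → (-1.4454, -0.981806, -0.518294)–(-1.4454, -0.231769, -1.26833)  len=1.0607

Chained into 1 loop(s):
  loop 1: 8 segments, perimeter = 7.2431
Total perimeter = 7.243

loops=1 perimeter=7.243


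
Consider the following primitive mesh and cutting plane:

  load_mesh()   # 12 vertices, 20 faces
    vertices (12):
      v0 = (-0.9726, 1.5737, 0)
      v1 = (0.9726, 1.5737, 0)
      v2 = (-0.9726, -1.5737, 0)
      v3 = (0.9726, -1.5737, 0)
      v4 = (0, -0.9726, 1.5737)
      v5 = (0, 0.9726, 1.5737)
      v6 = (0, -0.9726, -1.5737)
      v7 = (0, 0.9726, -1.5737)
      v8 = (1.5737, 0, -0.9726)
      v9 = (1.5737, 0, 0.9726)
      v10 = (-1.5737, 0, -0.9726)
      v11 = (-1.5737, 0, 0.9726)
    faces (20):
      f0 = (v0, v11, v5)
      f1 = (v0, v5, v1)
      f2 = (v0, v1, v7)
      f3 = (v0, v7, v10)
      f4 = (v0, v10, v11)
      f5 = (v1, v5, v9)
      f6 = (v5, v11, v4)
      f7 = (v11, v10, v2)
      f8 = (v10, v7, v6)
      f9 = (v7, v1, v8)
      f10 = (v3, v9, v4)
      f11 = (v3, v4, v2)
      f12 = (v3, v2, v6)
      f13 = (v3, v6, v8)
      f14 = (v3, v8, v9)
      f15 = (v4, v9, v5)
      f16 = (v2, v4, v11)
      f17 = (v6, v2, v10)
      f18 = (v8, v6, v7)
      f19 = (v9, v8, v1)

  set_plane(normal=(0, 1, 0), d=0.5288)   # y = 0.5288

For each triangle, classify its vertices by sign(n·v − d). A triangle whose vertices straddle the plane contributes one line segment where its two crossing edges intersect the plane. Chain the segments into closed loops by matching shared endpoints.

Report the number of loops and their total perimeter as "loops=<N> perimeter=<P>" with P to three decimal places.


loops=1 perimeter=9.355

Straddling triangles (10 of 20):
  (v0,v11,v5) [+-+] → (-1.37172, 0.5288, 0.645784)–(-0.718084, 0.5288, 1.29942)  len=0.9244
  (v0,v7,v10) [++-] → (-0.718084, 0.5288, -1.29942)–(-1.37172, 0.5288, -0.645784)  len=0.9244
  (v0,v10,v11) [+--] → (-1.37172, 0.5288, -0.645784)–(-1.37172, 0.5288, 0.645784)  len=1.2916
  (v1,v5,v9) [++-] → (0.718084, 0.5288, 1.29942)–(1.37172, 0.5288, 0.645784)  len=0.9244
  (v5,v11,v4) [+--] → (-0.718084, 0.5288, 1.29942)–(0, 0.5288, 1.5737)  len=0.7687
  (v10,v7,v6) [-+-] → (-0.718084, 0.5288, -1.29942)–(0, 0.5288, -1.5737)  len=0.7687
  (v7,v1,v8) [++-] → (1.37172, 0.5288, -0.645784)–(0.718084, 0.5288, -1.29942)  len=0.9244
  (v4,v9,v5) [--+] → (0.718084, 0.5288, 1.29942)–(0, 0.5288, 1.5737)  len=0.7687
  (v8,v6,v7) [--+] → (0, 0.5288, -1.5737)–(0.718084, 0.5288, -1.29942)  len=0.7687
  (v9,v8,v1) [--+] → (1.37172, 0.5288, -0.645784)–(1.37172, 0.5288, 0.645784)  len=1.2916

Chained into 1 loop(s):
  loop 1: 10 segments, perimeter = 9.3554
Total perimeter = 9.355


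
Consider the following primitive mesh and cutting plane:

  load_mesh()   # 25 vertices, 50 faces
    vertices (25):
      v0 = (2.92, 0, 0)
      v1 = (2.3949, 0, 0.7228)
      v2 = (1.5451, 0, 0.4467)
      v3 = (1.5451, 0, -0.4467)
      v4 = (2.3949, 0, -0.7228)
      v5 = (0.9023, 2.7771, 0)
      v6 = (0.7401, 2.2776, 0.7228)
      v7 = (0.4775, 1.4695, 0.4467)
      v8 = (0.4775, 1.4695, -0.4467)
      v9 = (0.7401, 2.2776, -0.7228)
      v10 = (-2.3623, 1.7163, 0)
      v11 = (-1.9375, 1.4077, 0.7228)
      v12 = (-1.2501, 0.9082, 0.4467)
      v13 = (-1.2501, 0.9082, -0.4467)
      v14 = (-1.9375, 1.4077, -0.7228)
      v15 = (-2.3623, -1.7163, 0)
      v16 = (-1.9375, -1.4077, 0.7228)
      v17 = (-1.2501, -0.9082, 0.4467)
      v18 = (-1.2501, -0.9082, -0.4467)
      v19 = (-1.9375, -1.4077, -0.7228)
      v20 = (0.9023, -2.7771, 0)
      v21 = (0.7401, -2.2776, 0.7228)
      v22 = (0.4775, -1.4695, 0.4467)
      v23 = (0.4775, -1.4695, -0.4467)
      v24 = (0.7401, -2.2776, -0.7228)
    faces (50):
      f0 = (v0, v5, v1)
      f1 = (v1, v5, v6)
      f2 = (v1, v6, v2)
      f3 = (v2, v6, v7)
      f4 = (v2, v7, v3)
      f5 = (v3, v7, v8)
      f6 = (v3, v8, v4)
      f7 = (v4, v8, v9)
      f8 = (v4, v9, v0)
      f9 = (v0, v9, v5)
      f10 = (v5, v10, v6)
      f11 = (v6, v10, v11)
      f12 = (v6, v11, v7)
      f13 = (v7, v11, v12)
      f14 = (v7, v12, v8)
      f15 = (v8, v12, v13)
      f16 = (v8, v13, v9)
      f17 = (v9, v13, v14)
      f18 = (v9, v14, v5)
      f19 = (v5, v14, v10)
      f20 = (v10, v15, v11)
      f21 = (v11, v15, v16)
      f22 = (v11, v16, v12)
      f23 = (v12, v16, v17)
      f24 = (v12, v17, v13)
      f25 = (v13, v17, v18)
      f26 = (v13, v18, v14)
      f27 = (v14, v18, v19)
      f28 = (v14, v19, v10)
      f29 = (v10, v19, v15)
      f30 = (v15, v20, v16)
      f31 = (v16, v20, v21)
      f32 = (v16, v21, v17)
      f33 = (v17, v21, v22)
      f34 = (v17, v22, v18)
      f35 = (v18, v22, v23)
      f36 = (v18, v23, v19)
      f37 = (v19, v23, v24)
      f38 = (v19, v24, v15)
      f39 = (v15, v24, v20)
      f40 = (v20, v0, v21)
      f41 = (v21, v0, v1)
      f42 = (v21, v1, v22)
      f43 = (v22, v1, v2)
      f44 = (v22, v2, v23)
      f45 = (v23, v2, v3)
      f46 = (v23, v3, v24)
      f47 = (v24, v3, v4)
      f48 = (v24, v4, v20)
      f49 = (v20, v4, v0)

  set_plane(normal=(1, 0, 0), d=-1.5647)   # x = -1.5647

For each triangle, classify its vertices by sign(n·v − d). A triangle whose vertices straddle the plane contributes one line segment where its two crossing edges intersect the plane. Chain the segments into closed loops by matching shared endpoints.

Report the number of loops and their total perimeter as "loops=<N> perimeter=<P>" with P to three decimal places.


Straddling triangles (18 of 50):
  (v5,v10,v6) [+-+] → (-1.5647, 1.97547, 0)–(-1.5647, 1.86061, 0.185826)  len=0.2185
  (v6,v10,v11) [+--] → (-1.5647, 1.86061, 0.185826)–(-1.5647, 1.52882, 0.7228)  len=0.6312
  (v6,v11,v7) [+-+] → (-1.5647, 1.52882, 0.7228)–(-1.5647, 1.41724, 0.680179)  len=0.1194
  (v7,v11,v12) [+-+] → (-1.5647, 1.41724, 0.680179)–(-1.5647, 1.1368, 0.573062)  len=0.3002
  (v9,v13,v14) [++-] → (-1.5647, 1.1368, -0.573062)–(-1.5647, 1.52882, -0.7228)  len=0.4196
  (v9,v14,v5) [+-+] → (-1.5647, 1.52882, -0.7228)–(-1.5647, 1.58747, -0.627913)  len=0.1116
  (v5,v14,v10) [+--] → (-1.5647, 1.58747, -0.627913)–(-1.5647, 1.97547, 0)  len=0.7381
  (v11,v16,v12) [--+] → (-1.5647, -0.15171, 0.573062)–(-1.5647, 1.1368, 0.573062)  len=1.2885
  (v12,v16,v17) [+-+] → (-1.5647, -0.15171, 0.573062)–(-1.5647, -1.1368, 0.573062)  len=0.9851
  (v13,v18,v14) [++-] → (-1.5647, 0.15171, -0.573062)–(-1.5647, 1.1368, -0.573062)  len=0.9851
  (v14,v18,v19) [-+-] → (-1.5647, 0.15171, -0.573062)–(-1.5647, -1.1368, -0.573062)  len=1.2885
  (v15,v20,v16) [-+-] → (-1.5647, -1.97547, 0)–(-1.5647, -1.58747, 0.627913)  len=0.7381
  (v16,v20,v21) [-++] → (-1.5647, -1.58747, 0.627913)–(-1.5647, -1.52882, 0.7228)  len=0.1116
  (v16,v21,v17) [-++] → (-1.5647, -1.52882, 0.7228)–(-1.5647, -1.1368, 0.573062)  len=0.4196
  (v18,v23,v19) [++-] → (-1.5647, -1.41724, -0.680179)–(-1.5647, -1.1368, -0.573062)  len=0.3002
  (v19,v23,v24) [-++] → (-1.5647, -1.41724, -0.680179)–(-1.5647, -1.52882, -0.7228)  len=0.1194
  (v19,v24,v15) [-+-] → (-1.5647, -1.52882, -0.7228)–(-1.5647, -1.86061, -0.185826)  len=0.6312
  (v15,v24,v20) [-++] → (-1.5647, -1.86061, -0.185826)–(-1.5647, -1.97547, 0)  len=0.2185

Chained into 1 loop(s):
  loop 1: 18 segments, perimeter = 9.6244
Total perimeter = 9.624

loops=1 perimeter=9.624


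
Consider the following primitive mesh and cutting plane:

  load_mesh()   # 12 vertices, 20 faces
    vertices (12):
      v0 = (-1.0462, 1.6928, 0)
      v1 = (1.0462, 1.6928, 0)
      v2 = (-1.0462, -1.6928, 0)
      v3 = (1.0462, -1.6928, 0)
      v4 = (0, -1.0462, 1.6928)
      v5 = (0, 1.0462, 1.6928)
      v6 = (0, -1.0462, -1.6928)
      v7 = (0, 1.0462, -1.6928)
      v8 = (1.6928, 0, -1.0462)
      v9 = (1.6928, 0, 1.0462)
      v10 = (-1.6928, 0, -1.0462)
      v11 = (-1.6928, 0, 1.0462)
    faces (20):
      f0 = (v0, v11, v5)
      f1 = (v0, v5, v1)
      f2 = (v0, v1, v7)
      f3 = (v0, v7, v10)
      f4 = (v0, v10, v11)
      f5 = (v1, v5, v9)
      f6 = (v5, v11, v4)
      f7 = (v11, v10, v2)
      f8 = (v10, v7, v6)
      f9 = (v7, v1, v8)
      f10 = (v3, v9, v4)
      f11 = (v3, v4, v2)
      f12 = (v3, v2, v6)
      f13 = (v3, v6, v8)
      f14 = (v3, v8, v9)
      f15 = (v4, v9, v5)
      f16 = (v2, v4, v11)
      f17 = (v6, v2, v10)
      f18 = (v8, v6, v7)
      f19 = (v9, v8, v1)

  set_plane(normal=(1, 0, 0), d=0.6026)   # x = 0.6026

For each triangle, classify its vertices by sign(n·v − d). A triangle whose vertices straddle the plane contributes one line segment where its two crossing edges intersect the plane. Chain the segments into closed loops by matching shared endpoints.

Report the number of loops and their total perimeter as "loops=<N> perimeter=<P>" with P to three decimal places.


loops=1 perimeter=9.982

Straddling triangles (10 of 20):
  (v0,v5,v1) [--+] → (0.6026, 1.41863, 0.717765)–(0.6026, 1.6928, 0)  len=0.7683
  (v0,v1,v7) [-+-] → (0.6026, 1.6928, 0)–(0.6026, 1.41863, -0.717765)  len=0.7683
  (v1,v5,v9) [+-+] → (0.6026, 1.41863, 0.717765)–(0.6026, 0.673776, 1.46262)  len=1.0534
  (v7,v1,v8) [-++] → (0.6026, 1.41863, -0.717765)–(0.6026, 0.673776, -1.46262)  len=1.0534
  (v3,v9,v4) [++-] → (0.6026, -0.673776, 1.46262)–(0.6026, -1.41863, 0.717765)  len=1.0534
  (v3,v4,v2) [+--] → (0.6026, -1.41863, 0.717765)–(0.6026, -1.6928, 0)  len=0.7683
  (v3,v2,v6) [+--] → (0.6026, -1.6928, 0)–(0.6026, -1.41863, -0.717765)  len=0.7683
  (v3,v6,v8) [+-+] → (0.6026, -1.41863, -0.717765)–(0.6026, -0.673776, -1.46262)  len=1.0534
  (v4,v9,v5) [-+-] → (0.6026, -0.673776, 1.46262)–(0.6026, 0.673776, 1.46262)  len=1.3476
  (v8,v6,v7) [+--] → (0.6026, -0.673776, -1.46262)–(0.6026, 0.673776, -1.46262)  len=1.3476

Chained into 1 loop(s):
  loop 1: 10 segments, perimeter = 9.9820
Total perimeter = 9.982


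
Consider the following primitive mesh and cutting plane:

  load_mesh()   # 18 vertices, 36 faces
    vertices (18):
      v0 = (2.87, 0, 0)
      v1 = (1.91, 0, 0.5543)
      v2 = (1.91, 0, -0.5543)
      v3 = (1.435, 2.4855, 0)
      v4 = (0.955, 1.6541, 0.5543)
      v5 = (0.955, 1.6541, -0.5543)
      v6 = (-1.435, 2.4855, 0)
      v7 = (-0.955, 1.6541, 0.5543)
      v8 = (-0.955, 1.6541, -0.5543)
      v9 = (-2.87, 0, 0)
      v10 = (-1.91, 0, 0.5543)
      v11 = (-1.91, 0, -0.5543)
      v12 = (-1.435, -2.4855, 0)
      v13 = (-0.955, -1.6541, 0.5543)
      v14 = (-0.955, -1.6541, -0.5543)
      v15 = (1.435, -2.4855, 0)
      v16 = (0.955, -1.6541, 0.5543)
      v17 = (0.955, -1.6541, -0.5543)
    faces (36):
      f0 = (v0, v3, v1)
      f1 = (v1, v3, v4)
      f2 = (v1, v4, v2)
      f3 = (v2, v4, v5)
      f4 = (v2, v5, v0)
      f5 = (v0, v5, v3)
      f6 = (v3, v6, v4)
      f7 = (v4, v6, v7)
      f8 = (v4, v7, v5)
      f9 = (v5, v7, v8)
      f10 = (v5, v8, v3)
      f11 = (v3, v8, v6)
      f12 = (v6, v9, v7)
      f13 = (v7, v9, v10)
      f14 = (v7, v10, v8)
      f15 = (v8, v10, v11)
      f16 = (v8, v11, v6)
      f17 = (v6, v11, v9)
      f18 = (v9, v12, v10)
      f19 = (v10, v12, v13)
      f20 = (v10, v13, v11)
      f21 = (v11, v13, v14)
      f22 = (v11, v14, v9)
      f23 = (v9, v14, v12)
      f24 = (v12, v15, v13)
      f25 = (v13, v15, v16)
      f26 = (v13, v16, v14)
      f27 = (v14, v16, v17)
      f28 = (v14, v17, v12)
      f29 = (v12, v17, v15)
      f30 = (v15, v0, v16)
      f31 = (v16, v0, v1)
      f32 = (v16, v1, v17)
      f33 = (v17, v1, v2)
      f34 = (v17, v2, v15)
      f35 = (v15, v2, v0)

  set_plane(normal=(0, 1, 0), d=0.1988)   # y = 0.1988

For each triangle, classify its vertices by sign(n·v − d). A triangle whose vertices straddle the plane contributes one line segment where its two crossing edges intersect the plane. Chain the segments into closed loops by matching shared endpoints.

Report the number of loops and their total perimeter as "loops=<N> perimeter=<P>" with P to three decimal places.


loops=2 perimeter=6.651

Straddling triangles (12 of 36):
  (v0,v3,v1) [-+-] → (2.75522, 0.1988, 0)–(1.87201, 0.1988, 0.509965)  len=1.0199
  (v1,v3,v4) [-++] → (1.87201, 0.1988, 0.509965)–(1.79522, 0.1988, 0.5543)  len=0.0887
  (v1,v4,v2) [-+-] → (1.79522, 0.1988, 0.5543)–(1.79522, 0.1988, -0.421062)  len=0.9754
  (v2,v4,v5) [-++] → (1.79522, 0.1988, -0.421062)–(1.79522, 0.1988, -0.5543)  len=0.1332
  (v2,v5,v0) [-+-] → (1.79522, 0.1988, -0.5543)–(2.63984, 0.1988, -0.0666192)  len=0.9753
  (v0,v5,v3) [-++] → (2.63984, 0.1988, -0.0666192)–(2.75522, 0.1988, 0)  len=0.1332
  (v6,v9,v7) [+-+] → (-2.75522, 0.1988, 0)–(-2.63984, 0.1988, 0.0666192)  len=0.1332
  (v7,v9,v10) [+--] → (-2.63984, 0.1988, 0.0666192)–(-1.79522, 0.1988, 0.5543)  len=0.9753
  (v7,v10,v8) [+-+] → (-1.79522, 0.1988, 0.5543)–(-1.79522, 0.1988, 0.421062)  len=0.1332
  (v8,v10,v11) [+--] → (-1.79522, 0.1988, 0.421062)–(-1.79522, 0.1988, -0.5543)  len=0.9754
  (v8,v11,v6) [+-+] → (-1.79522, 0.1988, -0.5543)–(-1.87201, 0.1988, -0.509965)  len=0.0887
  (v6,v11,v9) [+--] → (-1.87201, 0.1988, -0.509965)–(-2.75522, 0.1988, 0)  len=1.0199

Chained into 2 loop(s):
  loop 1: 6 segments, perimeter = 3.3257
  loop 2: 6 segments, perimeter = 3.3257
Total perimeter = 6.651


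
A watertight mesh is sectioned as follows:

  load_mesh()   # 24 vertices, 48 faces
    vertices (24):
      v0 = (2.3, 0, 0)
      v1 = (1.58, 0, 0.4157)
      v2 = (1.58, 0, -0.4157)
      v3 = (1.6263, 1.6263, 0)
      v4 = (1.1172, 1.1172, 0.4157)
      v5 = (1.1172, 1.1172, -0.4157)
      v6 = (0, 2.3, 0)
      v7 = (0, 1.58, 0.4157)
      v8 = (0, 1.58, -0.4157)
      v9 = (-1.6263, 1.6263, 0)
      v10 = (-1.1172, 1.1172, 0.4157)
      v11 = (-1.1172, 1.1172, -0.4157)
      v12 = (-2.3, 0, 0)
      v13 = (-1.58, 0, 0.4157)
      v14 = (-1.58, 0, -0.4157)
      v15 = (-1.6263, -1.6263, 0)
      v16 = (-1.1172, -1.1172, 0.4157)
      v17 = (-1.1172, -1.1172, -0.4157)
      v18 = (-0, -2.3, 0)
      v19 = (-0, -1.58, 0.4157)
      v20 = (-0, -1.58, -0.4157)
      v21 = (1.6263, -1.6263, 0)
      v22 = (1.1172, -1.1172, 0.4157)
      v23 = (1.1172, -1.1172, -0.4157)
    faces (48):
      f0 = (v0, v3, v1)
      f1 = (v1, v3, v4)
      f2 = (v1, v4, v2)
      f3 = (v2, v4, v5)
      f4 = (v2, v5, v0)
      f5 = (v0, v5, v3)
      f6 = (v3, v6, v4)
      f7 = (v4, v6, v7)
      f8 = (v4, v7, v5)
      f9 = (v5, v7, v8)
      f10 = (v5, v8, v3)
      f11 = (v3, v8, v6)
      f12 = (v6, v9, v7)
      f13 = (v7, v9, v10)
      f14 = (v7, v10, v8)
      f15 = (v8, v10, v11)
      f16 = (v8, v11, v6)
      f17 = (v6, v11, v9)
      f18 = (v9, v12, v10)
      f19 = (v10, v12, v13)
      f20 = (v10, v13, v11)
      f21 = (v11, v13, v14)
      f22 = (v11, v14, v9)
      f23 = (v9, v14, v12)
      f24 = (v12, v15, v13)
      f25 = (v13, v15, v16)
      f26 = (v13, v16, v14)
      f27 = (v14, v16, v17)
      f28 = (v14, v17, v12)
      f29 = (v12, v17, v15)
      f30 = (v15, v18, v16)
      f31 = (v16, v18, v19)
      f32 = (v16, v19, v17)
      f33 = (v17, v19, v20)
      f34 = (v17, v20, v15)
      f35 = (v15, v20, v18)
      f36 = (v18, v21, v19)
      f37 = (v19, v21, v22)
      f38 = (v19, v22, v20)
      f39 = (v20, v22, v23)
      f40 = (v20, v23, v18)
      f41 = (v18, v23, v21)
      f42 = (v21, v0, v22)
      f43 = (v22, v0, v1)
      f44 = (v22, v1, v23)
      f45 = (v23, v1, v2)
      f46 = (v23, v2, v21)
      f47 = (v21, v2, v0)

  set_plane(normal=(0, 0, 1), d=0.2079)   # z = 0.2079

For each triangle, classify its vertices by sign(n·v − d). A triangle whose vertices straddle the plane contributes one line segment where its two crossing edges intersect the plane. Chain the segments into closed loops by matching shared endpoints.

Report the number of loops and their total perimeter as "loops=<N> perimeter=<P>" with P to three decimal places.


loops=2 perimeter=21.552

Straddling triangles (32 of 48):
  (v0,v3,v1) [--+] → (1.60314, 0.812954, 0.2079)–(1.93991, 0, 0.2079)  len=0.8799
  (v1,v3,v4) [+-+] → (1.60314, 0.812954, 0.2079)–(1.37169, 1.37169, 0.2079)  len=0.6048
  (v1,v4,v2) [++-] → (1.23287, 0.837967, 0.2079)–(1.58, 0, 0.2079)  len=0.9070
  (v2,v4,v5) [-+-] → (1.23287, 0.837967, 0.2079)–(1.1172, 1.1172, 0.2079)  len=0.3022
  (v3,v6,v4) [--+] → (0.558734, 1.70846, 0.2079)–(1.37169, 1.37169, 0.2079)  len=0.8799
  (v4,v6,v7) [+-+] → (0.558734, 1.70846, 0.2079)–(0, 1.93991, 0.2079)  len=0.6048
  (v4,v7,v5) [++-] → (0.279233, 1.46433, 0.2079)–(1.1172, 1.1172, 0.2079)  len=0.9070
  (v5,v7,v8) [-+-] → (0.279233, 1.46433, 0.2079)–(0, 1.58, 0.2079)  len=0.3022
  (v6,v9,v7) [--+] → (-0.812954, 1.60314, 0.2079)–(0, 1.93991, 0.2079)  len=0.8799
  (v7,v9,v10) [+-+] → (-0.812954, 1.60314, 0.2079)–(-1.37169, 1.37169, 0.2079)  len=0.6048
  (v7,v10,v8) [++-] → (-0.837967, 1.23287, 0.2079)–(0, 1.58, 0.2079)  len=0.9070
  (v8,v10,v11) [-+-] → (-0.837967, 1.23287, 0.2079)–(-1.1172, 1.1172, 0.2079)  len=0.3022
  (v9,v12,v10) [--+] → (-1.70846, 0.558734, 0.2079)–(-1.37169, 1.37169, 0.2079)  len=0.8799
  (v10,v12,v13) [+-+] → (-1.70846, 0.558734, 0.2079)–(-1.93991, 0, 0.2079)  len=0.6048
  (v10,v13,v11) [++-] → (-1.46433, 0.279233, 0.2079)–(-1.1172, 1.1172, 0.2079)  len=0.9070
  (v11,v13,v14) [-+-] → (-1.46433, 0.279233, 0.2079)–(-1.58, 0, 0.2079)  len=0.3022
  (v12,v15,v13) [--+] → (-1.60314, -0.812954, 0.2079)–(-1.93991, 0, 0.2079)  len=0.8799
  (v13,v15,v16) [+-+] → (-1.60314, -0.812954, 0.2079)–(-1.37169, -1.37169, 0.2079)  len=0.6048
  (v13,v16,v14) [++-] → (-1.23287, -0.837967, 0.2079)–(-1.58, 0, 0.2079)  len=0.9070
  (v14,v16,v17) [-+-] → (-1.23287, -0.837967, 0.2079)–(-1.1172, -1.1172, 0.2079)  len=0.3022
  (v15,v18,v16) [--+] → (-0.558734, -1.70846, 0.2079)–(-1.37169, -1.37169, 0.2079)  len=0.8799
  (v16,v18,v19) [+-+] → (-0.558734, -1.70846, 0.2079)–(0, -1.93991, 0.2079)  len=0.6048
  (v16,v19,v17) [++-] → (-0.279233, -1.46433, 0.2079)–(-1.1172, -1.1172, 0.2079)  len=0.9070
  (v17,v19,v20) [-+-] → (-0.279233, -1.46433, 0.2079)–(0, -1.58, 0.2079)  len=0.3022
  (v18,v21,v19) [--+] → (0.812954, -1.60314, 0.2079)–(0, -1.93991, 0.2079)  len=0.8799
  (v19,v21,v22) [+-+] → (0.812954, -1.60314, 0.2079)–(1.37169, -1.37169, 0.2079)  len=0.6048
  (v19,v22,v20) [++-] → (0.837967, -1.23287, 0.2079)–(0, -1.58, 0.2079)  len=0.9070
  (v20,v22,v23) [-+-] → (0.837967, -1.23287, 0.2079)–(1.1172, -1.1172, 0.2079)  len=0.3022
  (v21,v0,v22) [--+] → (1.70846, -0.558734, 0.2079)–(1.37169, -1.37169, 0.2079)  len=0.8799
  (v22,v0,v1) [+-+] → (1.70846, -0.558734, 0.2079)–(1.93991, 0, 0.2079)  len=0.6048
  (v22,v1,v23) [++-] → (1.46433, -0.279233, 0.2079)–(1.1172, -1.1172, 0.2079)  len=0.9070
  (v23,v1,v2) [-+-] → (1.46433, -0.279233, 0.2079)–(1.58, 0, 0.2079)  len=0.3022

Chained into 2 loop(s):
  loop 1: 16 segments, perimeter = 11.8778
  loop 2: 16 segments, perimeter = 9.6741
Total perimeter = 21.552


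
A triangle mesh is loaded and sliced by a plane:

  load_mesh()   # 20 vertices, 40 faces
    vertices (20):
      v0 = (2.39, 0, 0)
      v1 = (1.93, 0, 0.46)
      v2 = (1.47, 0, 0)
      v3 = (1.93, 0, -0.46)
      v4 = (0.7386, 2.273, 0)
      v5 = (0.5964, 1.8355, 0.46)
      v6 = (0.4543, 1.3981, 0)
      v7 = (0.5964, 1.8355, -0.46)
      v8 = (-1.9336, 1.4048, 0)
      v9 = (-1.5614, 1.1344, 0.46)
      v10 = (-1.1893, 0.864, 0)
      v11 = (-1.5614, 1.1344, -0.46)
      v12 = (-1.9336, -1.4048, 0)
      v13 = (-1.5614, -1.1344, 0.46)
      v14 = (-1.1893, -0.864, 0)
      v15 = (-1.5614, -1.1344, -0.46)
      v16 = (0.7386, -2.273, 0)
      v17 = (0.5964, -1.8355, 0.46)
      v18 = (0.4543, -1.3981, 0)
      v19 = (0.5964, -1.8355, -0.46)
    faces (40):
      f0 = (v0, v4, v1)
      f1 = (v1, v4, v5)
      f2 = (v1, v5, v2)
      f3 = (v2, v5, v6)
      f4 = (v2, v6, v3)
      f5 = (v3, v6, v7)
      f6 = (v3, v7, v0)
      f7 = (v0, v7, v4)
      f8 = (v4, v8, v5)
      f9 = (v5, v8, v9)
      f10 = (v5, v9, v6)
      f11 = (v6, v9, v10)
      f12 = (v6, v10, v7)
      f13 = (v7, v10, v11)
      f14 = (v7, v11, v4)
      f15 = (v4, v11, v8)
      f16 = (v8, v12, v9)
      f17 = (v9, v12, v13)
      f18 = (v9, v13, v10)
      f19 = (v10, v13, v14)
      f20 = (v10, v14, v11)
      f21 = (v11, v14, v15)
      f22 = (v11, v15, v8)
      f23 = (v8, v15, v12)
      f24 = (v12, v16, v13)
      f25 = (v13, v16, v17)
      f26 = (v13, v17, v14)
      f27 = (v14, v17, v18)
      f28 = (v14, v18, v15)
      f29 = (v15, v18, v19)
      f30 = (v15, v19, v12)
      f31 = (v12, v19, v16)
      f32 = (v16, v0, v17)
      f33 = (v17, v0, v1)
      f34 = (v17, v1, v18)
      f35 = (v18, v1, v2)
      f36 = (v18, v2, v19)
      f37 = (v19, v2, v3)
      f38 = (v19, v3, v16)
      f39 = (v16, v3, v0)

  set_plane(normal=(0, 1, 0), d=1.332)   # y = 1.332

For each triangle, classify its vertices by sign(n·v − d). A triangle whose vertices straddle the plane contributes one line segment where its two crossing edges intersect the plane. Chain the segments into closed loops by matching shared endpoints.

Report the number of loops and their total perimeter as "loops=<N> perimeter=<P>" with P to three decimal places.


loops=2 perimeter=7.383

Straddling triangles (18 of 40):
  (v0,v4,v1) [-+-] → (1.42226, 1.332, 0)–(1.23183, 1.332, 0.190436)  len=0.2693
  (v1,v4,v5) [-++] → (1.23183, 1.332, 0.190436)–(0.962223, 1.332, 0.46)  len=0.3813
  (v1,v5,v2) [-+-] → (0.962223, 1.332, 0.46)–(0.836039, 1.332, 0.333816)  len=0.1785
  (v2,v5,v6) [-++] → (0.836039, 1.332, 0.333816)–(0.502321, 1.332, 0)  len=0.4720
  (v2,v6,v3) [-+-] → (0.502321, 1.332, 0)–(0.524069, 1.332, -0.0217481)  len=0.0308
  (v3,v6,v7) [-++] → (0.524069, 1.332, -0.0217481)–(0.962223, 1.332, -0.46)  len=0.6197
  (v3,v7,v0) [-+-] → (0.962223, 1.332, -0.46)–(1.08841, 1.332, -0.333816)  len=0.1785
  (v0,v7,v4) [-++] → (1.08841, 1.332, -0.333816)–(1.42226, 1.332, 0)  len=0.4721
  (v5,v8,v9) [++-] → (-1.83339, 1.332, 0.123846)–(-0.95324, 1.332, 0.46)  len=0.9422
  (v5,v9,v6) [+-+] → (-0.95324, 1.332, 0.46)–(-0.0509627, 1.332, 0.115305)  len=0.9659
  (v6,v9,v10) [+--] → (-0.0509627, 1.332, 0.115305)–(0.250889, 1.332, 0)  len=0.3231
  (v6,v10,v7) [+-+] → (0.250889, 1.332, 0)–(-0.329076, 1.332, -0.221595)  len=0.6209
  (v7,v10,v11) [+--] → (-0.329076, 1.332, -0.221595)–(-0.95324, 1.332, -0.46)  len=0.6681
  (v7,v11,v4) [+-+] → (-0.95324, 1.332, -0.46)–(-1.16224, 1.332, -0.380169)  len=0.2237
  (v4,v11,v8) [+-+] → (-1.16224, 1.332, -0.380169)–(-1.83339, 1.332, -0.123846)  len=0.7184
  (v8,v12,v9) [+--] → (-1.9336, 1.332, 0)–(-1.83339, 1.332, 0.123846)  len=0.1593
  (v11,v15,v8) [--+] → (-1.92293, 1.332, -0.0131884)–(-1.83339, 1.332, -0.123846)  len=0.1423
  (v8,v15,v12) [+--] → (-1.92293, 1.332, -0.0131884)–(-1.9336, 1.332, 0)  len=0.0170

Chained into 2 loop(s):
  loop 1: 8 segments, perimeter = 2.6021
  loop 2: 10 segments, perimeter = 4.7809
Total perimeter = 7.383
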